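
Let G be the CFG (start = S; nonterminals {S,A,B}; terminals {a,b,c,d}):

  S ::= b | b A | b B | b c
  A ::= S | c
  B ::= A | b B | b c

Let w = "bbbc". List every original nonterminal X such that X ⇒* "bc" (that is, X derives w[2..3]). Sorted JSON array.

CNF form of G:
  S -> T0 A | T0 B | T0 T1 | b
  A -> T0 A | T0 B | T0 T1 | b | c
  B -> T0 A | T0 B | T0 T1 | b | c
  T0 -> b
  T1 -> c

Fill CYK table bottom-up, restricted to cells inside w[2..3]:
  T[2,2] 'b' = {A,B,S,T0}  orig:{A,B,S}
  T[3,3] 'c' = {A,B,T1}  orig:{A,B}
  T[2,3] 'bc' = {A,B,S}

Original NTs in T[2,3] deriving "bc": ["A", "B", "S"]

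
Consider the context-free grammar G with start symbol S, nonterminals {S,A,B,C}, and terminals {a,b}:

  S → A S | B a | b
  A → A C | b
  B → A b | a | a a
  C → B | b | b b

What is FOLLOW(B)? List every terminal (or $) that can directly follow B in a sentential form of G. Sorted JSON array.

Compute FIRST by fixpoint:
round 1:
  A via A→b: +{b}
  B via B→A b: +{b}
  B via B→a: +{a}
  C via C→B: +{a,b}
  S via S→A S: +{b}
  S via S→B a: +{a}
  S: {a,b}  A: {b}  B: {a,b}  C: {a,b}
round 2: (no change)
  S: {a,b}  A: {b}  B: {a,b}  C: {a,b}

FOLLOW iteration:
seed FOLLOW(S) with $
iter 1:
  A→A C: FOLLOW(A) ⊇ FIRST(C) = {a,b}; new: +{a,b}
  A→A C: FOLLOW(C) ⊇ FOLLOW(A) ⊇ {a,b}; new: +{a,b}
  C→B: FOLLOW(B) ⊇ FOLLOW(C) ⊇ {a,b}; new: +{a,b}
  FOLLOW(S)={$}  FOLLOW(A)={a,b}  FOLLOW(B)={a,b}  FOLLOW(C)={a,b}
iter 2: (no change)
  FOLLOW(S)={$}  FOLLOW(A)={a,b}  FOLLOW(B)={a,b}  FOLLOW(C)={a,b}

FOLLOW(B) = ["a", "b"]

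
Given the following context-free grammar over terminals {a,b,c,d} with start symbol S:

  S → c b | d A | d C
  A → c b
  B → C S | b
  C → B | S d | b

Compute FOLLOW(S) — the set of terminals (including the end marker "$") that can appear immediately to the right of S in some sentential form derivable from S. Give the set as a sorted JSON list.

FIRST iteration:
iter 1:
  A via A→c b: +{c}
  B via B→b: +{b}
  C via C→B: +{b}
  S via S→c b: +{c}
  S via S→d A: +{d}
  S: {c,d}  A: {c}  B: {b}  C: {b}
iter 2:
  C via C→S d: +{c,d}
  S: {c,d}  A: {c}  B: {b}  C: {b,c,d}
iter 3:
  B via B→C S: +{c,d}
  S: {c,d}  A: {c}  B: {b,c,d}  C: {b,c,d}
iter 4: (stable)
  S: {c,d}  A: {c}  B: {b,c,d}  C: {b,c,d}

Compute FOLLOW by fixpoint:
initialize: $ ∈ FOLLOW(S)
round 1:
  B→C S: FOLLOW(C) ⊇ FIRST(S) = {c,d}; new: +{c,d}
  C→B: FOLLOW(B) ⊇ FOLLOW(C) ⊇ {c,d}; new: +{c,d}
  C→S d: FOLLOW(S) ⊇ FIRST(d) = {d}; new: +{d}
  S→d A: FOLLOW(A) ⊇ FOLLOW(S) ⊇ {$,d}; new: +{$,d}
  S→d C: FOLLOW(C) ⊇ FOLLOW(S) ⊇ {$,d}; new: +{$}
  S: {$,d}  A: {$,d}  B: {c,d}  C: {$,c,d}
round 2:
  B→C S: FOLLOW(S) ⊇ FOLLOW(B) ⊇ {c,d}; new: +{c}
  C→B: FOLLOW(B) ⊇ FOLLOW(C) ⊇ {$,c,d}; new: +{$}
  S→d A: FOLLOW(A) ⊇ FOLLOW(S) ⊇ {$,c,d}; new: +{c}
  S: {$,c,d}  A: {$,c,d}  B: {$,c,d}  C: {$,c,d}
round 3: — fixpoint
  S: {$,c,d}  A: {$,c,d}  B: {$,c,d}  C: {$,c,d}

FOLLOW(S) = ["$", "c", "d"]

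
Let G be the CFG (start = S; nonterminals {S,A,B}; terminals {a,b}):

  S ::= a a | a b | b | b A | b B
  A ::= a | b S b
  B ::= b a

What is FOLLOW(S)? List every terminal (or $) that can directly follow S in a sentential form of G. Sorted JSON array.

Compute FIRST by fixpoint:
iter 1:
  A via A→a: +{a}
  A via A→b S b: +{b}
  B via B→b a: +{b}
  S via S→a a: +{a}
  S via S→b: +{b}
  FIRST(S)={a,b}  FIRST(A)={a,b}  FIRST(B)={b}
iter 2: done
  FIRST(S)={a,b}  FIRST(A)={a,b}  FIRST(B)={b}

FOLLOW sets:
initialize: $ ∈ FOLLOW(S)
round 1:
  A→b S b: FOLLOW(S) ⊇ FIRST(b) = {b}; new: +{b}
  S→b A: FOLLOW(A) ⊇ FOLLOW(S) ⊇ {$,b}; new: +{$,b}
  S→b B: FOLLOW(B) ⊇ FOLLOW(S) ⊇ {$,b}; new: +{$,b}
  FOLLOW(S)={$,b}  FOLLOW(A)={$,b}  FOLLOW(B)={$,b}
round 2: (stable)
  FOLLOW(S)={$,b}  FOLLOW(A)={$,b}  FOLLOW(B)={$,b}

FOLLOW(S) = ["$", "b"]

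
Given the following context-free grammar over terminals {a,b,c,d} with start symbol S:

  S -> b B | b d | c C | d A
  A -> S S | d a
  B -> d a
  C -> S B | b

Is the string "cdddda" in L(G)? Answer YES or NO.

Convert to CNF:
  S -> T0 A | T2 B | T2 T0 | T3 C
  A -> S S | T0 T1
  B -> T0 T1
  C -> S B | b
  T0 -> d
  T1 -> a
  T2 -> b
  T3 -> c

CYK fill:
  cell(0,0) c: {T3}  orig:{}
  cell(1,1) d: {T0}  orig:{}
  cell(2,2) d: {T0}  orig:{}
  cell(3,3) d: {T0}  orig:{}
  cell(4,4) d: {T0}  orig:{}
  cell(5,5) a: {T1}  orig:{}
  cell(0,1) cd: ∅
  cell(1,2) dd: ∅
  cell(2,3) dd: ∅
  cell(3,4) dd: ∅
  cell(4,5) da: {A,B}
  cell(0,2) cdd: ∅
  cell(1,3) ddd: ∅
  cell(2,4) ddd: ∅
  cell(3,5) dda: {S}
  cell(0,3) cddd: ∅
  cell(1,4) dddd: ∅
  cell(2,5) ddda: ∅
  cell(0,4) cdddd: ∅
  cell(1,5) dddda: ∅
  cell(0,5) cdddda: ∅

S ∉ T[0,5] ⇒ NO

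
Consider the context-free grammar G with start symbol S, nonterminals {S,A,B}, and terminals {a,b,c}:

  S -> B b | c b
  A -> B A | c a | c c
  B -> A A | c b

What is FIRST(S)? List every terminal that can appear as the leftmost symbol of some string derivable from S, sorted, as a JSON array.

FIRST iteration:
[1]
  A via A→c a: +{c}
  B via B→A A: +{c}
  S via S→B b: +{c}
  FIRST[S]={c}  FIRST[A]={c}  FIRST[B]={c}
[2] done
  FIRST[S]={c}  FIRST[A]={c}  FIRST[B]={c}

FIRST(S) = ["c"]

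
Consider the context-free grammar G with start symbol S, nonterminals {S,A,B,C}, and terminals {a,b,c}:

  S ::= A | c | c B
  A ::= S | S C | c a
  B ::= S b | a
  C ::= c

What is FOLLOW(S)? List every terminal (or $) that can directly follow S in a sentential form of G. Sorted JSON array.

Compute FIRST by fixpoint:
[1]
  A via A→c a: +{c}
  B via B→a: +{a}
  C via C→c: +{c}
  S via S→A: +{c}
  FIRST(S)={c}  FIRST(A)={c}  FIRST(B)={a}  FIRST(C)={c}
[2]
  B via B→S b: +{c}
  FIRST(S)={c}  FIRST(A)={c}  FIRST(B)={a,c}  FIRST(C)={c}
[3] (stable)
  FIRST(S)={c}  FIRST(A)={c}  FIRST(B)={a,c}  FIRST(C)={c}

FOLLOW sets:
seed FOLLOW(S) with $
pass 1:
  A→S C: FOLLOW(S) ⊇ FIRST(C) = {c}; new: +{c}
  B→S b: FOLLOW(S) ⊇ FIRST(b) = {b}; new: +{b}
  S→A: FOLLOW(A) ⊇ FOLLOW(S) ⊇ {$,b,c}; new: +{$,b,c}
  S→c B: FOLLOW(B) ⊇ FOLLOW(S) ⊇ {$,b,c}; new: +{$,b,c}
  FOLLOW(S)={$,b,c}  FOLLOW(A)={$,b,c}  FOLLOW(B)={$,b,c}  FOLLOW(C)={}
pass 2:
  A→S C: FOLLOW(C) ⊇ FOLLOW(A) ⊇ {$,b,c}; new: +{$,b,c}
  FOLLOW(S)={$,b,c}  FOLLOW(A)={$,b,c}  FOLLOW(B)={$,b,c}  FOLLOW(C)={$,b,c}
pass 3: — fixpoint
  FOLLOW(S)={$,b,c}  FOLLOW(A)={$,b,c}  FOLLOW(B)={$,b,c}  FOLLOW(C)={$,b,c}

FOLLOW(S) = ["$", "b", "c"]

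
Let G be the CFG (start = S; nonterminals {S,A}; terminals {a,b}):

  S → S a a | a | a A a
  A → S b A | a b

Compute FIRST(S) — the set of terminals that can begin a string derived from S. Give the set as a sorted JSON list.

FIRST sets, iterate to fixpoint:
round 1:
  A via A→a b: +{a}
  S via S→a: +{a}
  FIRST(S)={a}  FIRST(A)={a}
round 2: — fixpoint
  FIRST(S)={a}  FIRST(A)={a}

FIRST(S) = ["a"]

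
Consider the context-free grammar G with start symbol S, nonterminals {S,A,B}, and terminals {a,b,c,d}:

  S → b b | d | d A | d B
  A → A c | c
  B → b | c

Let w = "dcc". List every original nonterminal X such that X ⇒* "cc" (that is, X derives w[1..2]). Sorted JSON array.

CNF form of G:
  S -> T1 T1 | T2 A | T2 B | d
  A -> A T0 | c
  B -> b | c
  T0 -> c
  T1 -> b
  T2 -> d

CYK fill, restricted to cells inside w[1..2]:
  [1..1]={A,B,T0}  "c"  orig:{A,B}
  [2..2]={A,B,T0}  "c"  orig:{A,B}
  [1..2]={A}  "cc"

Original NTs in T[1,2] deriving "cc": ["A"]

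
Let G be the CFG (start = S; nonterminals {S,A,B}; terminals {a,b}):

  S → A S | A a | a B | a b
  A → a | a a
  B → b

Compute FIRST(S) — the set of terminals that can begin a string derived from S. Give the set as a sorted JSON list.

FIRST iteration:
round 1:
  A via A→a: +{a}
  B via B→b: +{b}
  S via S→A S: +{a}
  FIRST[S]={a}  FIRST[A]={a}  FIRST[B]={b}
round 2: (stable)
  FIRST[S]={a}  FIRST[A]={a}  FIRST[B]={b}

FIRST(S) = ["a"]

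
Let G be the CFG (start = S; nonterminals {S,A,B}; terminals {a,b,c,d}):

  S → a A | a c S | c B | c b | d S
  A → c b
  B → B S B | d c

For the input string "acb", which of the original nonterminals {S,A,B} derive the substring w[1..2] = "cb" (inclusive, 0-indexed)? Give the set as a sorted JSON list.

Convert to CNF:
  S -> T0 B | T0 T1 | T2 S | T3 A | T3 X5
  A -> T0 T1
  B -> B X4 | T2 T0
  T0 -> c
  T1 -> b
  T2 -> d
  T3 -> a
  X4 -> S B
  X5 -> T0 S

CYK fill — only the sub-triangle for w[1..2]:
  cell(1,1) c: {T0}  orig:{}
  cell(2,2) b: {T1}  orig:{}
  cell(1,2) cb: {A,S}

Original NTs in T[1,2] deriving "cb": ["A", "S"]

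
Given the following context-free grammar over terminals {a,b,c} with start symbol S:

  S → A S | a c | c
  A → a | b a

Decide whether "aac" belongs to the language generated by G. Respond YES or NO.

CNF form of G:
  S -> A S | T1 T2 | c
  A -> T0 T1 | a
  T0 -> b
  T1 -> a
  T2 -> c

CYK table (by increasing span):
  cell(0,0) a: {A,T1}  orig:{A}
  cell(1,1) a: {A,T1}  orig:{A}
  cell(2,2) c: {S,T2}  orig:{S}
  cell(0,1) aa: ∅
  cell(1,2) ac: {S}
  cell(0,2) aac: {S}

S ∈ T[0,2] ⇒ YES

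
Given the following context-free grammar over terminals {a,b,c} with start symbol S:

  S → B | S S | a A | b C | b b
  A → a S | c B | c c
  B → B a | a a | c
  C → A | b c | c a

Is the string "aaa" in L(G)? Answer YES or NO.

Convert to CNF:
  S -> B T0 | S S | T0 A | T0 T0 | T2 C | T2 T2 | c
  A -> T0 S | T1 B | T1 T1
  B -> B T0 | T0 T0 | c
  C -> T0 S | T1 B | T1 T0 | T1 T1 | T2 T1
  T0 -> a
  T1 -> c
  T2 -> b

CYK fill:
  cell(0,0) a: {T0}  orig:{}
  cell(1,1) a: {T0}  orig:{}
  cell(2,2) a: {T0}  orig:{}
  cell(0,1) aa: {B,S}
  cell(1,2) aa: {B,S}
  cell(0,2) aaa: {A,B,C,S}

S ∈ T[0,2] ⇒ YES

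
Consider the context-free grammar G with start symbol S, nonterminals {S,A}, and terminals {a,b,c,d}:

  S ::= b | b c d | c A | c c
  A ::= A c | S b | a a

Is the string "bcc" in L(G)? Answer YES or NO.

Convert to CNF:
  S -> T0 A | T0 T0 | T1 X4 | b
  A -> A T0 | S T1 | T2 T2
  T0 -> c
  T1 -> b
  T2 -> a
  T3 -> d
  X4 -> T0 T3

CYK fill:
  T[0,0] 'b' = {S,T1}  orig:{S}
  T[1,1] 'c' = {T0}  orig:{}
  T[2,2] 'c' = {T0}  orig:{}
  T[0,1] 'bc' = ∅
  T[1,2] 'cc' = {S}
  T[0,2] 'bcc' = ∅

S ∉ T[0,2] ⇒ NO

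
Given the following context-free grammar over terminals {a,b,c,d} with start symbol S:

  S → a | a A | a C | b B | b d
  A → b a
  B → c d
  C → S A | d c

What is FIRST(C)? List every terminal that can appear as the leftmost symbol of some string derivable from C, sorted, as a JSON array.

Compute FIRST by fixpoint:
round 1:
  A via A→b a: +{b}
  B via B→c d: +{c}
  C via C→d c: +{d}
  S via S→a: +{a}
  S via S→b B: +{b}
  FIRST(S)={a,b}  FIRST(A)={b}  FIRST(B)={c}  FIRST(C)={d}
round 2:
  C via C→S A: +{a,b}
  FIRST(S)={a,b}  FIRST(A)={b}  FIRST(B)={c}  FIRST(C)={a,b,d}
round 3: (stable)
  FIRST(S)={a,b}  FIRST(A)={b}  FIRST(B)={c}  FIRST(C)={a,b,d}

FIRST(C) = ["a", "b", "d"]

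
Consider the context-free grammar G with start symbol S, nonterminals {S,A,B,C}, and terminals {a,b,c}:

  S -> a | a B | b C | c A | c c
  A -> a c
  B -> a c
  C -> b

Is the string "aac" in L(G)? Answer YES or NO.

CNF form of G:
  S -> T0 B | T1 A | T1 T1 | T2 C | a
  A -> T0 T1
  B -> T0 T1
  C -> b
  T0 -> a
  T1 -> c
  T2 -> b

CYK fill:
  T[0,0] 'a' = {S,T0}  orig:{S}
  T[1,1] 'a' = {S,T0}  orig:{S}
  T[2,2] 'c' = {T1}  orig:{}
  T[0,1] 'aa' = ∅
  T[1,2] 'ac' = {A,B}
  T[0,2] 'aac' = {S}

S ∈ T[0,2] ⇒ YES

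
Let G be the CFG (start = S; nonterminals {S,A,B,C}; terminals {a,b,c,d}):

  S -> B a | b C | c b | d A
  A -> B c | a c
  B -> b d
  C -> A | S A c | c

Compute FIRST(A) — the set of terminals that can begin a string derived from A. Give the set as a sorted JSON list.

FIRST iteration:
[1]
  A via A→a c: +{a}
  B via B→b d: +{b}
  C via C→A: +{a}
  C via C→c: +{c}
  S via S→B a: +{b}
  S via S→c b: +{c}
  S via S→d A: +{d}
  FIRST(S)={b,c,d}  FIRST(A)={a}  FIRST(B)={b}  FIRST(C)={a,c}
[2]
  A via A→B c: +{b}
  C via C→A: +{b}
  C via C→S A c: +{d}
  FIRST(S)={b,c,d}  FIRST(A)={a,b}  FIRST(B)={b}  FIRST(C)={a,b,c,d}
[3] done
  FIRST(S)={b,c,d}  FIRST(A)={a,b}  FIRST(B)={b}  FIRST(C)={a,b,c,d}

FIRST(A) = ["a", "b"]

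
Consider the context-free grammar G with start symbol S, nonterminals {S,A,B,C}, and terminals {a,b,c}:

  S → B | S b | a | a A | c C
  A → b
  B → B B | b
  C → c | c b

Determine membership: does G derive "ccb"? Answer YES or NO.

Convert to CNF:
  S -> B B | S T1 | T0 C | T2 A | a | b
  A -> b
  B -> B B | b
  C -> T0 T1 | c
  T0 -> c
  T1 -> b
  T2 -> a

CYK table (by increasing span):
  [0..0]={C,T0}  "c"  orig:{C}
  [1..1]={C,T0}  "c"  orig:{C}
  [2..2]={A,B,S,T1}  "b"  orig:{A,B,S}
  [0..1]={S}  "cc"
  [1..2]={C}  "cb"
  [0..2]={S}  "ccb"

S ∈ T[0,2] ⇒ YES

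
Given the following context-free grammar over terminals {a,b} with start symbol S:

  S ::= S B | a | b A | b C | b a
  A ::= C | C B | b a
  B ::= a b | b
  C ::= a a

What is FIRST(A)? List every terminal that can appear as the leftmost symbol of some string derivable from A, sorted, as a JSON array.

Compute FIRST by fixpoint:
[1]
  A via A→b a: +{b}
  B via B→a b: +{a}
  B via B→b: +{b}
  C via C→a a: +{a}
  S via S→a: +{a}
  S via S→b A: +{b}
  FIRST(S)={a,b}  FIRST(A)={b}  FIRST(B)={a,b}  FIRST(C)={a}
[2]
  A via A→C: +{a}
  FIRST(S)={a,b}  FIRST(A)={a,b}  FIRST(B)={a,b}  FIRST(C)={a}
[3] (stable)
  FIRST(S)={a,b}  FIRST(A)={a,b}  FIRST(B)={a,b}  FIRST(C)={a}

FIRST(A) = ["a", "b"]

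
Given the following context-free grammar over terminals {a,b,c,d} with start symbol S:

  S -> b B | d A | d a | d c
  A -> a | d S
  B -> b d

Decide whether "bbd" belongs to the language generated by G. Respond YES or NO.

CNF form of G:
  S -> T0 A | T0 T2 | T0 T3 | T1 B
  A -> T0 S | a
  B -> T1 T0
  T0 -> d
  T1 -> b
  T2 -> a
  T3 -> c

CYK fill:
  T[0,0] 'b' = {T1}  orig:{}
  T[1,1] 'b' = {T1}  orig:{}
  T[2,2] 'd' = {T0}  orig:{}
  T[0,1] 'bb' = ∅
  T[1,2] 'bd' = {B}
  T[0,2] 'bbd' = {S}

S ∈ T[0,2] ⇒ YES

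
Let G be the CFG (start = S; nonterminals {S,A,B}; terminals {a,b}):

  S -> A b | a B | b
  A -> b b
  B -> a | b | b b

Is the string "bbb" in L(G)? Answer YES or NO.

CNF form of G:
  S -> A T0 | T1 B | b
  A -> T0 T0
  B -> T0 T0 | a | b
  T0 -> b
  T1 -> a

CYK fill:
  [0..0]={B,S,T0}  "b"  orig:{B,S}
  [1..1]={B,S,T0}  "b"  orig:{B,S}
  [2..2]={B,S,T0}  "b"  orig:{B,S}
  [0..1]={A,B}  "bb"
  [1..2]={A,B}  "bb"
  [0..2]={S}  "bbb"

S ∈ T[0,2] ⇒ YES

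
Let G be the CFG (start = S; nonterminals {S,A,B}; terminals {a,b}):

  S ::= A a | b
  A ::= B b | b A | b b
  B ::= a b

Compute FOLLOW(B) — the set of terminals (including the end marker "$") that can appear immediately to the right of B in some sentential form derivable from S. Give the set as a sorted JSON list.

FIRST sets, iterate to fixpoint:
round 1:
  A via A→b A: +{b}
  B via B→a b: +{a}
  S via S→A a: +{b}
  FIRST(S)={b}  FIRST(A)={b}  FIRST(B)={a}
round 2:
  A via A→B b: +{a}
  S via S→A a: +{a}
  FIRST(S)={a,b}  FIRST(A)={a,b}  FIRST(B)={a}
round 3: — fixpoint
  FIRST(S)={a,b}  FIRST(A)={a,b}  FIRST(B)={a}

Compute FOLLOW by fixpoint:
seed FOLLOW(S) with $
[1]
  A→B b: FOLLOW(B) ⊇ FIRST(b) = {b}; new: +{b}
  S→A a: FOLLOW(A) ⊇ FIRST(a) = {a}; new: +{a}
  S: {$}  A: {a}  B: {b}
[2] (stable)
  S: {$}  A: {a}  B: {b}

FOLLOW(B) = ["b"]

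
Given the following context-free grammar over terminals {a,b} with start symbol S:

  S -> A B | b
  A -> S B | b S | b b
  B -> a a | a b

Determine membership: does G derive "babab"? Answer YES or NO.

Convert to CNF:
  S -> A B | b
  A -> S B | T0 S | T0 T0
  B -> T1 T0 | T1 T1
  T0 -> b
  T1 -> a

CYK fill:
  cell(0,0) b: {S,T0}  orig:{S}
  cell(1,1) a: {T1}  orig:{}
  cell(2,2) b: {S,T0}  orig:{S}
  cell(3,3) a: {T1}  orig:{}
  cell(4,4) b: {S,T0}  orig:{S}
  cell(0,1) ba: ∅
  cell(1,2) ab: {B}
  cell(2,3) ba: ∅
  cell(3,4) ab: {B}
  cell(0,2) bab: {A}
  cell(1,3) aba: ∅
  cell(2,4) bab: {A}
  cell(0,3) baba: ∅
  cell(1,4) abab: ∅
  cell(0,4) babab: {S}

S ∈ T[0,4] ⇒ YES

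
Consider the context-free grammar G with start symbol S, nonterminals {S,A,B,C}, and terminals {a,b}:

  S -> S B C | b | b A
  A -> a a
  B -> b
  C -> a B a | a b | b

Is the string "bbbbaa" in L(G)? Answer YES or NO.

Convert to CNF:
  S -> S X3 | T1 A | b
  A -> T0 T0
  B -> b
  C -> T0 T1 | T0 X2 | b
  T0 -> a
  T1 -> b
  X2 -> B T0
  X3 -> B C

Fill CYK table bottom-up:
  [0..0]={B,C,S,T1}  "b"  orig:{B,C,S}
  [1..1]={B,C,S,T1}  "b"  orig:{B,C,S}
  [2..2]={B,C,S,T1}  "b"  orig:{B,C,S}
  [3..3]={B,C,S,T1}  "b"  orig:{B,C,S}
  [4..4]={T0}  "a"  orig:{}
  [5..5]={T0}  "a"  orig:{}
  [0..1]={X3}  "bb"  orig:{}
  [1..2]={X3}  "bb"  orig:{}
  [2..3]={X3}  "bb"  orig:{}
  [3..4]={X2}  "ba"  orig:{}
  [4..5]={A}  "aa"
  [0..2]={S}  "bbb"
  [1..3]={S}  "bbb"
  [2..4]=∅  "bba"
  [3..5]={S}  "baa"
  [0..3]=∅  "bbbb"
  [1..4]=∅  "bbba"
  [2..5]=∅  "bbaa"
  [0..4]=∅  "bbbba"
  [1..5]=∅  "bbbaa"
  [0..5]=∅  "bbbbaa"

S ∉ T[0,5] ⇒ NO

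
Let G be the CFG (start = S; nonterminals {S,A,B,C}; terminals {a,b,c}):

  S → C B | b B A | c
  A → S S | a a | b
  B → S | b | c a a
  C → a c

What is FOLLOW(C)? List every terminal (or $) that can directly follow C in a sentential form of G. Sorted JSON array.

Compute FIRST by fixpoint:
iter 1:
  A via A→a a: +{a}
  A via A→b: +{b}
  B via B→b: +{b}
  B via B→c a a: +{c}
  C via C→a c: +{a}
  S via S→C B: +{a}
  S via S→b B A: +{b}
  S via S→c: +{c}
  S: {a,b,c}  A: {a,b}  B: {b,c}  C: {a}
iter 2:
  A via A→S S: +{c}
  B via B→S: +{a}
  S: {a,b,c}  A: {a,b,c}  B: {a,b,c}  C: {a}
iter 3: (stable)
  S: {a,b,c}  A: {a,b,c}  B: {a,b,c}  C: {a}

Compute FOLLOW by fixpoint:
FOLLOW(S) := {$}
[1]
  A→S S: FOLLOW(S) ⊇ FIRST(S) = {a,b,c}; new: +{a,b,c}
  S→C B: FOLLOW(C) ⊇ FIRST(B) = {a,b,c}; new: +{a,b,c}
  S→C B: FOLLOW(B) ⊇ FOLLOW(S) ⊇ {$,a,b,c}; new: +{$,a,b,c}
  S→b B A: FOLLOW(A) ⊇ FOLLOW(S) ⊇ {$,a,b,c}; new: +{$,a,b,c}
  S: {$,a,b,c}  A: {$,a,b,c}  B: {$,a,b,c}  C: {a,b,c}
[2] done
  S: {$,a,b,c}  A: {$,a,b,c}  B: {$,a,b,c}  C: {a,b,c}

FOLLOW(C) = ["a", "b", "c"]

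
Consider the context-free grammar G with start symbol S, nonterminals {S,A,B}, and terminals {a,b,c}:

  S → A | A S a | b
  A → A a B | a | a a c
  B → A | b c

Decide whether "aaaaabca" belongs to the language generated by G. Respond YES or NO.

CNF form of G:
  S -> A X7 | A X8 | T0 X9 | a | b
  A -> A X3 | T0 X4 | a
  B -> A X5 | T0 X6 | T2 T1 | a
  T0 -> a
  T1 -> c
  T2 -> b
  X3 -> T0 B
  X4 -> T0 T1
  X5 -> T0 B
  X6 -> T0 T1
  X7 -> S T0
  X8 -> T0 B
  X9 -> T0 T1

CYK fill:
  cell(0,0) a: {A,B,S,T0}  orig:{A,B,S}
  cell(1,1) a: {A,B,S,T0}  orig:{A,B,S}
  cell(2,2) a: {A,B,S,T0}  orig:{A,B,S}
  cell(3,3) a: {A,B,S,T0}  orig:{A,B,S}
  cell(4,4) a: {A,B,S,T0}  orig:{A,B,S}
  cell(5,5) b: {S,T2}  orig:{S}
  cell(6,6) c: {T1}  orig:{}
  cell(7,7) a: {A,B,S,T0}  orig:{A,B,S}
  cell(0,1) aa: {X3,X5,X7,X8}  orig:{}
  cell(1,2) aa: {X3,X5,X7,X8}  orig:{}
  cell(2,3) aa: {X3,X5,X7,X8}  orig:{}
  cell(3,4) aa: {X3,X5,X7,X8}  orig:{}
  cell(4,5) ab: ∅
  cell(5,6) bc: {B}
  cell(6,7) ca: ∅
  cell(0,2) aaa: {A,B,S}
  cell(1,3) aaa: {A,B,S}
  cell(2,4) aaa: {A,B,S}
  cell(3,5) aab: ∅
  cell(4,6) abc: {X3,X5,X8}  orig:{}
  cell(5,7) bca: ∅
  cell(0,3) aaaa: {X3,X5,X7,X8}  orig:{}
  cell(1,4) aaaa: {X3,X5,X7,X8}  orig:{}
  cell(2,5) aaab: ∅
  cell(3,6) aabc: {A,B,S}
  cell(4,7) abca: ∅
  cell(0,4) aaaaa: {A,B,S}
  cell(1,5) aaaab: ∅
  cell(2,6) aaabc: {X3,X5,X8}  orig:{}
  cell(3,7) aabca: {X7}  orig:{}
  cell(0,5) aaaaab: ∅
  cell(1,6) aaaabc: {A,B,S}
  cell(2,7) aaabca: {S}
  cell(0,6) aaaaabc: {X3,X5,X8}  orig:{}
  cell(1,7) aaaabca: {X7}  orig:{}
  cell(0,7) aaaaabca: {S}

S ∈ T[0,7] ⇒ YES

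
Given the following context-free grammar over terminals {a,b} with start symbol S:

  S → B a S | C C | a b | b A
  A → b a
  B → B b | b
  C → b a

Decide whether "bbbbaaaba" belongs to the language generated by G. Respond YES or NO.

CNF form of G:
  S -> B X2 | C C | T0 A | T1 T0
  A -> T0 T1
  B -> B T0 | b
  C -> T0 T1
  T0 -> b
  T1 -> a
  X2 -> T1 S

CYK fill:
  T[0,0] 'b' = {B,T0}  orig:{B}
  T[1,1] 'b' = {B,T0}  orig:{B}
  T[2,2] 'b' = {B,T0}  orig:{B}
  T[3,3] 'b' = {B,T0}  orig:{B}
  T[4,4] 'a' = {T1}  orig:{}
  T[5,5] 'a' = {T1}  orig:{}
  T[6,6] 'a' = {T1}  orig:{}
  T[7,7] 'b' = {B,T0}  orig:{B}
  T[8,8] 'a' = {T1}  orig:{}
  T[0,1] 'bb' = {B}
  T[1,2] 'bb' = {B}
  T[2,3] 'bb' = {B}
  T[3,4] 'ba' = {A,C}
  T[4,5] 'aa' = ∅
  T[5,6] 'aa' = ∅
  T[6,7] 'ab' = {S}
  T[7,8] 'ba' = {A,C}
  T[0,2] 'bbb' = {B}
  T[1,3] 'bbb' = {B}
  T[2,4] 'bba' = {S}
  T[3,5] 'baa' = ∅
  T[4,6] 'aaa' = ∅
  T[5,7] 'aab' = {X2}  orig:{}
  T[6,8] 'aba' = ∅
  T[0,3] 'bbbb' = {B}
  T[1,4] 'bbba' = ∅
  T[2,5] 'bbaa' = ∅
  T[3,6] 'baaa' = ∅
  T[4,7] 'aaab' = ∅
  T[5,8] 'aaba' = ∅
  T[0,4] 'bbbba' = ∅
  T[1,5] 'bbbaa' = ∅
  T[2,6] 'bbaaa' = ∅
  T[3,7] 'baaab' = ∅
  T[4,8] 'aaaba' = ∅
  T[0,5] 'bbbbaa' = ∅
  T[1,6] 'bbbaaa' = ∅
  T[2,7] 'bbaaab' = ∅
  T[3,8] 'baaaba' = ∅
  T[0,6] 'bbbbaaa' = ∅
  T[1,7] 'bbbaaab' = ∅
  T[2,8] 'bbaaaba' = ∅
  T[0,7] 'bbbbaaab' = ∅
  T[1,8] 'bbbaaaba' = ∅
  T[0,8] 'bbbbaaaba' = ∅

S ∉ T[0,8] ⇒ NO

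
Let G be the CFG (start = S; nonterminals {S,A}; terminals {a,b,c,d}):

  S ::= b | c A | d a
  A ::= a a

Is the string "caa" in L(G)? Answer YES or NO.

Convert to CNF:
  S -> T1 A | T2 T0 | b
  A -> T0 T0
  T0 -> a
  T1 -> c
  T2 -> d

Fill CYK table bottom-up:
  T[0,0] 'c' = {T1}  orig:{}
  T[1,1] 'a' = {T0}  orig:{}
  T[2,2] 'a' = {T0}  orig:{}
  T[0,1] 'ca' = ∅
  T[1,2] 'aa' = {A}
  T[0,2] 'caa' = {S}

S ∈ T[0,2] ⇒ YES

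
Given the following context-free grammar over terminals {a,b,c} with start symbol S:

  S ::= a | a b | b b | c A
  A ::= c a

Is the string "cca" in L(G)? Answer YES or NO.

CNF form of G:
  S -> T0 A | T1 T2 | T2 T2 | a
  A -> T0 T1
  T0 -> c
  T1 -> a
  T2 -> b

Fill CYK table bottom-up:
  T[0,0] 'c' = {T0}  orig:{}
  T[1,1] 'c' = {T0}  orig:{}
  T[2,2] 'a' = {S,T1}  orig:{S}
  T[0,1] 'cc' = ∅
  T[1,2] 'ca' = {A}
  T[0,2] 'cca' = {S}

S ∈ T[0,2] ⇒ YES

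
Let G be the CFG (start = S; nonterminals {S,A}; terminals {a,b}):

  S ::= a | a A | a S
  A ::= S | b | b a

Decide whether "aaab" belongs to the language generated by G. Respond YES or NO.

CNF form of G:
  S -> T0 A | T0 S | a
  A -> T0 A | T0 S | T1 T0 | a | b
  T0 -> a
  T1 -> b

CYK fill:
  T[0,0] 'a' = {A,S,T0}  orig:{A,S}
  T[1,1] 'a' = {A,S,T0}  orig:{A,S}
  T[2,2] 'a' = {A,S,T0}  orig:{A,S}
  T[3,3] 'b' = {A,T1}  orig:{A}
  T[0,1] 'aa' = {A,S}
  T[1,2] 'aa' = {A,S}
  T[2,3] 'ab' = {A,S}
  T[0,2] 'aaa' = {A,S}
  T[1,3] 'aab' = {A,S}
  T[0,3] 'aaab' = {A,S}

S ∈ T[0,3] ⇒ YES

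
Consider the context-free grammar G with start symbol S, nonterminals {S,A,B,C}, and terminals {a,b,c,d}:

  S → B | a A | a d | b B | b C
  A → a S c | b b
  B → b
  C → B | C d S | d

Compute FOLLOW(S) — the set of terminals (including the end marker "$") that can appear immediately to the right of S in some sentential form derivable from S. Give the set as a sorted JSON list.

Compute FIRST by fixpoint:
iter 1:
  A via A→a S c: +{a}
  A via A→b b: +{b}
  B via B→b: +{b}
  C via C→B: +{b}
  C via C→d: +{d}
  S via S→B: +{b}
  S via S→a A: +{a}
  S: {a,b}  A: {a,b}  B: {b}  C: {b,d}
iter 2: (no change)
  S: {a,b}  A: {a,b}  B: {b}  C: {b,d}

FOLLOW iteration:
FOLLOW(S) := {$}
[1]
  A→a S c: FOLLOW(S) ⊇ FIRST(c) = {c}; new: +{c}
  C→C d S: FOLLOW(C) ⊇ FIRST(d) = {d}; new: +{d}
  C→C d S: FOLLOW(S) ⊇ FOLLOW(C) ⊇ {d}; new: +{d}
  S→B: FOLLOW(B) ⊇ FOLLOW(S) ⊇ {$,c,d}; new: +{$,c,d}
  S→a A: FOLLOW(A) ⊇ FOLLOW(S) ⊇ {$,c,d}; new: +{$,c,d}
  S→b C: FOLLOW(C) ⊇ FOLLOW(S) ⊇ {$,c,d}; new: +{$,c}
  FOLLOW[S]={$,c,d}  FOLLOW[A]={$,c,d}  FOLLOW[B]={$,c,d}  FOLLOW[C]={$,c,d}
[2] — fixpoint
  FOLLOW[S]={$,c,d}  FOLLOW[A]={$,c,d}  FOLLOW[B]={$,c,d}  FOLLOW[C]={$,c,d}

FOLLOW(S) = ["$", "c", "d"]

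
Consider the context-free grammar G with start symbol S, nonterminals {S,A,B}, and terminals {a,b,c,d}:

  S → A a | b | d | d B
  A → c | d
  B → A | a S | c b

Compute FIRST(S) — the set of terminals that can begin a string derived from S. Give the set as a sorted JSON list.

Compute FIRST by fixpoint:
[1]
  A via A→c: +{c}
  A via A→d: +{d}
  B via B→A: +{c,d}
  B via B→a S: +{a}
  S via S→A a: +{c,d}
  S via S→b: +{b}
  S: {b,c,d}  A: {c,d}  B: {a,c,d}
[2] (no change)
  S: {b,c,d}  A: {c,d}  B: {a,c,d}

FIRST(S) = ["b", "c", "d"]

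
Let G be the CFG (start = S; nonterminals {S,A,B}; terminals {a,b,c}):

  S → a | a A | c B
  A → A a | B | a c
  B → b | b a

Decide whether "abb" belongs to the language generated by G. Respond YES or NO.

CNF form of G:
  S -> T0 A | T1 B | a
  A -> A T0 | T0 T1 | T2 T0 | b
  B -> T2 T0 | b
  T0 -> a
  T1 -> c
  T2 -> b

Fill CYK table bottom-up:
  cell(0,0) a: {S,T0}  orig:{S}
  cell(1,1) b: {A,B,T2}  orig:{A,B}
  cell(2,2) b: {A,B,T2}  orig:{A,B}
  cell(0,1) ab: {S}
  cell(1,2) bb: ∅
  cell(0,2) abb: ∅

S ∉ T[0,2] ⇒ NO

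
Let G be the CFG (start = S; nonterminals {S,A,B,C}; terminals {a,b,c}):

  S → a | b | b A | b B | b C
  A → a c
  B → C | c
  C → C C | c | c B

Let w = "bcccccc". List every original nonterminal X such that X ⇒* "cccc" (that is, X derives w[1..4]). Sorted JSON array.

Convert to CNF:
  S -> T2 A | T2 B | T2 C | a | b
  A -> T0 T1
  B -> C C | T1 B | c
  C -> C C | T1 B | c
  T0 -> a
  T1 -> c
  T2 -> b

Fill CYK table bottom-up — only the sub-triangle for w[1..4]:
  cell(1,1) c: {B,C,T1}  orig:{B,C}
  cell(2,2) c: {B,C,T1}  orig:{B,C}
  cell(3,3) c: {B,C,T1}  orig:{B,C}
  cell(4,4) c: {B,C,T1}  orig:{B,C}
  cell(1,2) cc: {B,C}
  cell(2,3) cc: {B,C}
  cell(3,4) cc: {B,C}
  cell(1,3) ccc: {B,C}
  cell(2,4) ccc: {B,C}
  cell(1,4) cccc: {B,C}

Original NTs in T[1,4] deriving "cccc": ["B", "C"]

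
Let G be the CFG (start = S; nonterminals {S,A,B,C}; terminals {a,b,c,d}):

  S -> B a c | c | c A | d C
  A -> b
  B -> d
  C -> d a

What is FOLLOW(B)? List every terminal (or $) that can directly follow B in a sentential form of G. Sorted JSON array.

FIRST sets, iterate to fixpoint:
[1]
  A via A→b: +{b}
  B via B→d: +{d}
  C via C→d a: +{d}
  S via S→B a c: +{d}
  S via S→c: +{c}
  FIRST(S)={c,d}  FIRST(A)={b}  FIRST(B)={d}  FIRST(C)={d}
[2] done
  FIRST(S)={c,d}  FIRST(A)={b}  FIRST(B)={d}  FIRST(C)={d}

Compute FOLLOW by fixpoint:
FOLLOW(S) := {$}
round 1:
  S→B a c: FOLLOW(B) ⊇ FIRST(a) = {a}; new: +{a}
  S→c A: FOLLOW(A) ⊇ FOLLOW(S) ⊇ {$}; new: +{$}
  S→d C: FOLLOW(C) ⊇ FOLLOW(S) ⊇ {$}; new: +{$}
  FOLLOW(S)={$}  FOLLOW(A)={$}  FOLLOW(B)={a}  FOLLOW(C)={$}
round 2: done
  FOLLOW(S)={$}  FOLLOW(A)={$}  FOLLOW(B)={a}  FOLLOW(C)={$}

FOLLOW(B) = ["a"]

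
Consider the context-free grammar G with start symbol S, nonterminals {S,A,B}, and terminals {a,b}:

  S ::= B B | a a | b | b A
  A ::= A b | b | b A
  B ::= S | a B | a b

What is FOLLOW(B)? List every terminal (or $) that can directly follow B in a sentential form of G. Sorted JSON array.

FIRST iteration:
iter 1:
  A via A→b: +{b}
  B via B→a B: +{a}
  S via S→B B: +{a}
  S via S→b: +{b}
  FIRST[S]={a,b}  FIRST[A]={b}  FIRST[B]={a}
iter 2:
  B via B→S: +{b}
  FIRST[S]={a,b}  FIRST[A]={b}  FIRST[B]={a,b}
iter 3: (stable)
  FIRST[S]={a,b}  FIRST[A]={b}  FIRST[B]={a,b}

FOLLOW sets:
seed FOLLOW(S) with $
iter 1:
  A→A b: FOLLOW(A) ⊇ FIRST(b) = {b}; new: +{b}
  S→B B: FOLLOW(B) ⊇ FIRST(B) = {a,b}; new: +{a,b}
  S→B B: FOLLOW(B) ⊇ FOLLOW(S) ⊇ {$}; new: +{$}
  S→b A: FOLLOW(A) ⊇ FOLLOW(S) ⊇ {$}; new: +{$}
  FOLLOW[S]={$}  FOLLOW[A]={$,b}  FOLLOW[B]={$,a,b}
iter 2:
  B→S: FOLLOW(S) ⊇ FOLLOW(B) ⊇ {$,a,b}; new: +{a,b}
  S→b A: FOLLOW(A) ⊇ FOLLOW(S) ⊇ {$,a,b}; new: +{a}
  FOLLOW[S]={$,a,b}  FOLLOW[A]={$,a,b}  FOLLOW[B]={$,a,b}
iter 3: — fixpoint
  FOLLOW[S]={$,a,b}  FOLLOW[A]={$,a,b}  FOLLOW[B]={$,a,b}

FOLLOW(B) = ["$", "a", "b"]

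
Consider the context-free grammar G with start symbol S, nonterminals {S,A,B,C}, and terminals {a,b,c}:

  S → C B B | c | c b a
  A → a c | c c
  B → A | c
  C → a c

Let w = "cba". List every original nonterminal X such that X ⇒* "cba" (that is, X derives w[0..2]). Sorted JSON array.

Convert to CNF:
  S -> C X3 | T1 X4 | c
  A -> T0 T1 | T1 T1
  B -> T0 T1 | T1 T1 | c
  C -> T0 T1
  T0 -> a
  T1 -> c
  T2 -> b
  X3 -> B B
  X4 -> T2 T0

Fill CYK table bottom-up — only the sub-triangle for w[0..2]:
  [0..0]={B,S,T1}  "c"  orig:{B,S}
  [1..1]={T2}  "b"  orig:{}
  [2..2]={T0}  "a"  orig:{}
  [0..1]=∅  "cb"
  [1..2]={X4}  "ba"  orig:{}
  [0..2]={S}  "cba"

Original NTs in T[0,2] deriving "cba": ["S"]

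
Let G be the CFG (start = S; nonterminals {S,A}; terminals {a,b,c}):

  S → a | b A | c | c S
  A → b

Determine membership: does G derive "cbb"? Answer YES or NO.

Convert to CNF:
  S -> T0 A | T1 S | a | c
  A -> b
  T0 -> b
  T1 -> c

CYK fill:
  T[0,0] 'c' = {S,T1}  orig:{S}
  T[1,1] 'b' = {A,T0}  orig:{A}
  T[2,2] 'b' = {A,T0}  orig:{A}
  T[0,1] 'cb' = ∅
  T[1,2] 'bb' = {S}
  T[0,2] 'cbb' = {S}

S ∈ T[0,2] ⇒ YES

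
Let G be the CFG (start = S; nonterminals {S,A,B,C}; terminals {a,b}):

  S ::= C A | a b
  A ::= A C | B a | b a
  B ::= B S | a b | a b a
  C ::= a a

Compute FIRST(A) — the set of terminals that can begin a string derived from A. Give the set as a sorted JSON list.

FIRST sets, iterate to fixpoint:
pass 1:
  A via A→b a: +{b}
  B via B→a b: +{a}
  C via C→a a: +{a}
  S via S→C A: +{a}
  S: {a}  A: {b}  B: {a}  C: {a}
pass 2:
  A via A→B a: +{a}
  S: {a}  A: {a,b}  B: {a}  C: {a}
pass 3: done
  S: {a}  A: {a,b}  B: {a}  C: {a}

FIRST(A) = ["a", "b"]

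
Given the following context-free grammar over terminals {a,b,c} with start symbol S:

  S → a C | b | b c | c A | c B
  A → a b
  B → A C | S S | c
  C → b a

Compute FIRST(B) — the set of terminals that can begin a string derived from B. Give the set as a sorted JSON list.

FIRST iteration:
round 1:
  A via A→a b: +{a}
  B via B→A C: +{a}
  B via B→c: +{c}
  C via C→b a: +{b}
  S via S→a C: +{a}
  S via S→b: +{b}
  S via S→c A: +{c}
  FIRST[S]={a,b,c}  FIRST[A]={a}  FIRST[B]={a,c}  FIRST[C]={b}
round 2:
  B via B→S S: +{b}
  FIRST[S]={a,b,c}  FIRST[A]={a}  FIRST[B]={a,b,c}  FIRST[C]={b}
round 3: done
  FIRST[S]={a,b,c}  FIRST[A]={a}  FIRST[B]={a,b,c}  FIRST[C]={b}

FIRST(B) = ["a", "b", "c"]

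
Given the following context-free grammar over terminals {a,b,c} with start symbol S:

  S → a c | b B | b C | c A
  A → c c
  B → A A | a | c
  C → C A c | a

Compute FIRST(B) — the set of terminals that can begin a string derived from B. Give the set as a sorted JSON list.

FIRST sets, iterate to fixpoint:
round 1:
  A via A→c c: +{c}
  B via B→A A: +{c}
  B via B→a: +{a}
  C via C→a: +{a}
  S via S→a c: +{a}
  S via S→b B: +{b}
  S via S→c A: +{c}
  S: {a,b,c}  A: {c}  B: {a,c}  C: {a}
round 2: (no change)
  S: {a,b,c}  A: {c}  B: {a,c}  C: {a}

FIRST(B) = ["a", "c"]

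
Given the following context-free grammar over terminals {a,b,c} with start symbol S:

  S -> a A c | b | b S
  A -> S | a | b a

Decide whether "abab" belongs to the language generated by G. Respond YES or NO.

Convert to CNF:
  S -> T0 X4 | T2 S | b
  A -> T0 X3 | T2 S | T2 T0 | a | b
  T0 -> a
  T1 -> c
  T2 -> b
  X3 -> A T1
  X4 -> A T1

Fill CYK table bottom-up:
  T[0,0] 'a' = {A,T0}  orig:{A}
  T[1,1] 'b' = {A,S,T2}  orig:{A,S}
  T[2,2] 'a' = {A,T0}  orig:{A}
  T[3,3] 'b' = {A,S,T2}  orig:{A,S}
  T[0,1] 'ab' = ∅
  T[1,2] 'ba' = {A}
  T[2,3] 'ab' = ∅
  T[0,2] 'aba' = ∅
  T[1,3] 'bab' = ∅
  T[0,3] 'abab' = ∅

S ∉ T[0,3] ⇒ NO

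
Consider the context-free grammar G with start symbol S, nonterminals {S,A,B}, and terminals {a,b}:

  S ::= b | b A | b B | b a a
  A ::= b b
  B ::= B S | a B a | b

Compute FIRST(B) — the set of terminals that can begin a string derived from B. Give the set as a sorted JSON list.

Compute FIRST by fixpoint:
round 1:
  A via A→b b: +{b}
  B via B→a B a: +{a}
  B via B→b: +{b}
  S via S→b: +{b}
  S: {b}  A: {b}  B: {a,b}
round 2: (no change)
  S: {b}  A: {b}  B: {a,b}

FIRST(B) = ["a", "b"]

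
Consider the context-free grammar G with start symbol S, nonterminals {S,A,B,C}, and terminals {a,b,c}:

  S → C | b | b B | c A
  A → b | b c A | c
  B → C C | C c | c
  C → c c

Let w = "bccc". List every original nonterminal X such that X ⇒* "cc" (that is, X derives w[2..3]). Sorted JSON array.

Convert to CNF:
  S -> T0 B | T1 A | T1 T1 | b
  A -> T0 X2 | b | c
  B -> C C | C T1 | c
  C -> T1 T1
  T0 -> b
  T1 -> c
  X2 -> T1 A

CYK table (by increasing span) — only the sub-triangle for w[2..3]:
  T[2,2] 'c' = {A,B,T1}  orig:{A,B}
  T[3,3] 'c' = {A,B,T1}  orig:{A,B}
  T[2,3] 'cc' = {C,S,X2}  orig:{C,S}

Original NTs in T[2,3] deriving "cc": ["C", "S"]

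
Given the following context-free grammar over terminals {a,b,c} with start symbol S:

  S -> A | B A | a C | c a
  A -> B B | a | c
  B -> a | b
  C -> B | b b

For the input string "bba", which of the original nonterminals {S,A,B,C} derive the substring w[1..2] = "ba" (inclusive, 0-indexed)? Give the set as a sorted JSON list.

CNF form of G:
  S -> B A | B B | T1 C | T2 T1 | a | c
  A -> B B | a | c
  B -> a | b
  C -> T0 T0 | a | b
  T0 -> b
  T1 -> a
  T2 -> c

CYK table (by increasing span) — only the sub-triangle for w[1..2]:
  T[1,1] 'b' = {B,C,T0}  orig:{B,C}
  T[2,2] 'a' = {A,B,C,S,T1}  orig:{A,B,C,S}
  T[1,2] 'ba' = {A,S}

Original NTs in T[1,2] deriving "ba": ["A", "S"]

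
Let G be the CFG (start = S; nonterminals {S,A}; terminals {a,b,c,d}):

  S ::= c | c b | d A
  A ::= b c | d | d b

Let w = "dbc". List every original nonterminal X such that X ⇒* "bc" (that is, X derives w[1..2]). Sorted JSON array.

Convert to CNF:
  S -> T1 T0 | T2 A | c
  A -> T0 T1 | T2 T0 | d
  T0 -> b
  T1 -> c
  T2 -> d

CYK fill, restricted to cells inside w[1..2]:
  T[1,1] 'b' = {T0}  orig:{}
  T[2,2] 'c' = {S,T1}  orig:{S}
  T[1,2] 'bc' = {A}

Original NTs in T[1,2] deriving "bc": ["A"]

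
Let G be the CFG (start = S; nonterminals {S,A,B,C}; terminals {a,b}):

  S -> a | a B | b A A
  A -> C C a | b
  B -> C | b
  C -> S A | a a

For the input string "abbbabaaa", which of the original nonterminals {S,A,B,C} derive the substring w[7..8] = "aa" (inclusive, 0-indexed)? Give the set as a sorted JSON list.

CNF form of G:
  S -> T0 B | T1 X3 | a
  A -> C X2 | b
  B -> S A | T0 T0 | b
  C -> S A | T0 T0
  T0 -> a
  T1 -> b
  X2 -> C T0
  X3 -> A A

Fill CYK table bottom-up, restricted to cells inside w[7..8]:
  cell(7,7) a: {S,T0}  orig:{S}
  cell(8,8) a: {S,T0}  orig:{S}
  cell(7,8) aa: {B,C}

Original NTs in T[7,8] deriving "aa": ["B", "C"]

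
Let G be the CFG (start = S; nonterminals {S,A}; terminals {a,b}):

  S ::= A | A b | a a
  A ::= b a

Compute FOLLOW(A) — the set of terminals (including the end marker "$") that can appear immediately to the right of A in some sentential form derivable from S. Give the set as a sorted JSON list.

FIRST sets, iterate to fixpoint:
round 1:
  A via A→b a: +{b}
  S via S→A: +{b}
  S via S→a a: +{a}
  S: {a,b}  A: {b}
round 2: (no change)
  S: {a,b}  A: {b}

Compute FOLLOW by fixpoint:
FOLLOW(S) := {$}
pass 1:
  S→A: FOLLOW(A) ⊇ FOLLOW(S) ⊇ {$}; new: +{$}
  S→A b: FOLLOW(A) ⊇ FIRST(b) = {b}; new: +{b}
  FOLLOW[S]={$}  FOLLOW[A]={$,b}
pass 2: — fixpoint
  FOLLOW[S]={$}  FOLLOW[A]={$,b}

FOLLOW(A) = ["$", "b"]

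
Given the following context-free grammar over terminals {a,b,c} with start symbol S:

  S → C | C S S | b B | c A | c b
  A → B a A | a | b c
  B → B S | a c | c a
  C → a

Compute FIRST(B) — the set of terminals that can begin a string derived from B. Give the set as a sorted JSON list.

FIRST iteration:
round 1:
  A via A→a: +{a}
  A via A→b c: +{b}
  B via B→a c: +{a}
  B via B→c a: +{c}
  C via C→a: +{a}
  S via S→C: +{a}
  S via S→b B: +{b}
  S via S→c A: +{c}
  FIRST[S]={a,b,c}  FIRST[A]={a,b}  FIRST[B]={a,c}  FIRST[C]={a}
round 2:
  A via A→B a A: +{c}
  FIRST[S]={a,b,c}  FIRST[A]={a,b,c}  FIRST[B]={a,c}  FIRST[C]={a}
round 3: (no change)
  FIRST[S]={a,b,c}  FIRST[A]={a,b,c}  FIRST[B]={a,c}  FIRST[C]={a}

FIRST(B) = ["a", "c"]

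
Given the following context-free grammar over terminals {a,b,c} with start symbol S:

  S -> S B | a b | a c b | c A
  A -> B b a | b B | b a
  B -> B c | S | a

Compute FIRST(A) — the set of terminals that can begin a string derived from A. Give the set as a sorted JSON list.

FIRST iteration:
[1]
  A via A→b B: +{b}
  B via B→a: +{a}
  S via S→a b: +{a}
  S via S→c A: +{c}
  FIRST[S]={a,c}  FIRST[A]={b}  FIRST[B]={a}
[2]
  A via A→B b a: +{a}
  B via B→S: +{c}
  FIRST[S]={a,c}  FIRST[A]={a,b}  FIRST[B]={a,c}
[3]
  A via A→B b a: +{c}
  FIRST[S]={a,c}  FIRST[A]={a,b,c}  FIRST[B]={a,c}
[4] (stable)
  FIRST[S]={a,c}  FIRST[A]={a,b,c}  FIRST[B]={a,c}

FIRST(A) = ["a", "b", "c"]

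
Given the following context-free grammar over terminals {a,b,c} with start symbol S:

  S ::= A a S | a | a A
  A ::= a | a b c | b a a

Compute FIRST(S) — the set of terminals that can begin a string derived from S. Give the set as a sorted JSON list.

FIRST iteration:
pass 1:
  A via A→a: +{a}
  A via A→b a a: +{b}
  S via S→A a S: +{a,b}
  S: {a,b}  A: {a,b}
pass 2: — fixpoint
  S: {a,b}  A: {a,b}

FIRST(S) = ["a", "b"]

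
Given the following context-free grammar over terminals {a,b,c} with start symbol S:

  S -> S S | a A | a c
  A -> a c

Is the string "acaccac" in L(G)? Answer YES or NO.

CNF form of G:
  S -> S S | T0 A | T0 T1
  A -> T0 T1
  T0 -> a
  T1 -> c

CYK table (by increasing span):
  cell(0,0) a: {T0}  orig:{}
  cell(1,1) c: {T1}  orig:{}
  cell(2,2) a: {T0}  orig:{}
  cell(3,3) c: {T1}  orig:{}
  cell(4,4) c: {T1}  orig:{}
  cell(5,5) a: {T0}  orig:{}
  cell(6,6) c: {T1}  orig:{}
  cell(0,1) ac: {A,S}
  cell(1,2) ca: ∅
  cell(2,3) ac: {A,S}
  cell(3,4) cc: ∅
  cell(4,5) ca: ∅
  cell(5,6) ac: {A,S}
  cell(0,2) aca: ∅
  cell(1,3) cac: ∅
  cell(2,4) acc: ∅
  cell(3,5) cca: ∅
  cell(4,6) cac: ∅
  cell(0,3) acac: {S}
  cell(1,4) cacc: ∅
  cell(2,5) acca: ∅
  cell(3,6) ccac: ∅
  cell(0,4) acacc: ∅
  cell(1,5) cacca: ∅
  cell(2,6) accac: ∅
  cell(0,5) acacca: ∅
  cell(1,6) caccac: ∅
  cell(0,6) acaccac: ∅

S ∉ T[0,6] ⇒ NO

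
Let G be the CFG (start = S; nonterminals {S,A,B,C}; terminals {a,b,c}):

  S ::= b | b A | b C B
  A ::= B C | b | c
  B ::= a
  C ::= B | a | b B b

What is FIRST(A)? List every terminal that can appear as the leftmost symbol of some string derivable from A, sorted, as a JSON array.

FIRST iteration:
round 1:
  A via A→b: +{b}
  A via A→c: +{c}
  B via B→a: +{a}
  C via C→B: +{a}
  C via C→b B b: +{b}
  S via S→b: +{b}
  FIRST[S]={b}  FIRST[A]={b,c}  FIRST[B]={a}  FIRST[C]={a,b}
round 2:
  A via A→B C: +{a}
  FIRST[S]={b}  FIRST[A]={a,b,c}  FIRST[B]={a}  FIRST[C]={a,b}
round 3: — fixpoint
  FIRST[S]={b}  FIRST[A]={a,b,c}  FIRST[B]={a}  FIRST[C]={a,b}

FIRST(A) = ["a", "b", "c"]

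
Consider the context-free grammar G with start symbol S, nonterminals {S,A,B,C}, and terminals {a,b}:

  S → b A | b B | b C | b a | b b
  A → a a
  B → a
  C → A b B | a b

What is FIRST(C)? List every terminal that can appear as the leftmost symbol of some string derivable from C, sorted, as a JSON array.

Compute FIRST by fixpoint:
round 1:
  A via A→a a: +{a}
  B via B→a: +{a}
  C via C→A b B: +{a}
  S via S→b A: +{b}
  S: {b}  A: {a}  B: {a}  C: {a}
round 2: (no change)
  S: {b}  A: {a}  B: {a}  C: {a}

FIRST(C) = ["a"]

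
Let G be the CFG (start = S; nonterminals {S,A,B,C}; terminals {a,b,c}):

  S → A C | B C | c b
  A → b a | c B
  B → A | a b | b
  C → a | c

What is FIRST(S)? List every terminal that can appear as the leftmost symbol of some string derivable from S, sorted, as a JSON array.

Compute FIRST by fixpoint:
[1]
  A via A→b a: +{b}
  A via A→c B: +{c}
  B via B→A: +{b,c}
  B via B→a b: +{a}
  C via C→a: +{a}
  C via C→c: +{c}
  S via S→A C: +{b,c}
  S via S→B C: +{a}
  FIRST[S]={a,b,c}  FIRST[A]={b,c}  FIRST[B]={a,b,c}  FIRST[C]={a,c}
[2] — fixpoint
  FIRST[S]={a,b,c}  FIRST[A]={b,c}  FIRST[B]={a,b,c}  FIRST[C]={a,c}

FIRST(S) = ["a", "b", "c"]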